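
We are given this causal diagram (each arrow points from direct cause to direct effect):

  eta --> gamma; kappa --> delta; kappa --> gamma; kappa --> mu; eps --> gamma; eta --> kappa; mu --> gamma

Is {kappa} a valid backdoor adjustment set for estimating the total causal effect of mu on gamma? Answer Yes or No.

Yes

Backdoor paths from mu to gamma (paths whose first edge points into mu):
  P1: mu <- kappa <- eta -> gamma
  P2: mu <- kappa -> gamma
Condition 1 (no descendant of mu in the set): holds — descendants of mu are {gamma}; none are in {kappa}.
Condition 2 (every backdoor path blocked by {kappa}):
  P1: blocked at chain node kappa ∈ conditioning set.
  P2: blocked at fork node kappa ∈ conditioning set.
{kappa} satisfies the backdoor criterion.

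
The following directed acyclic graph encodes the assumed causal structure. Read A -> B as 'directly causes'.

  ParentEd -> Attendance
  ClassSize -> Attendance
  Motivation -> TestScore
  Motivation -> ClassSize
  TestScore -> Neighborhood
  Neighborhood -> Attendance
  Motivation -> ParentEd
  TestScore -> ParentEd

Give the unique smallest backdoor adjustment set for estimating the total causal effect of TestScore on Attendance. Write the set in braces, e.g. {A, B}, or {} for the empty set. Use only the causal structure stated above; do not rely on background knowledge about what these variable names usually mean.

{Motivation}

Variables eligible for adjustment (non-descendants of TestScore, excluding TestScore and Attendance): {ClassSize, Motivation}.
Backdoor paths from TestScore to Attendance:
  P1: TestScore <- Motivation -> ParentEd -> Attendance
  P2: TestScore <- Motivation -> ClassSize -> Attendance
The empty set is not sufficient: P1 (TestScore <- Motivation -> ParentEd -> Attendance) has no collider blocking it and no conditioned non-collider, so it is open.
Try {Motivation}:
  P1: blocked at fork node Motivation ∈ conditioning set.
  P2: blocked at fork node Motivation ∈ conditioning set.
{Motivation} contains no descendant of TestScore and blocks every backdoor path.
No other singleton works — e.g. {ClassSize} leaves P1 open — so {Motivation} is the unique smallest valid adjustment set.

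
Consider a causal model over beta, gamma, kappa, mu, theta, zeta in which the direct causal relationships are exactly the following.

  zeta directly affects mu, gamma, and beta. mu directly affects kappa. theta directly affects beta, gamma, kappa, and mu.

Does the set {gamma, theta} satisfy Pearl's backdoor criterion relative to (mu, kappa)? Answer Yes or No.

Backdoor paths from mu to kappa (paths whose first edge points into mu):
  P1: mu <- theta -> kappa
  P2: mu <- zeta -> beta <- theta -> kappa
  P3: mu <- zeta -> gamma <- theta -> kappa
Condition 1 (no descendant of mu in the set): holds — descendants of mu are {kappa}; none are in {gamma, theta}.
Condition 2 (every backdoor path blocked by {gamma, theta}):
  P1: blocked at fork node theta ∈ conditioning set.
  P2: blocked at collider beta (neither it nor any descendant is in the conditioning set).
  P3: blocked at fork node theta ∈ conditioning set.
{gamma, theta} satisfies the backdoor criterion.

Yes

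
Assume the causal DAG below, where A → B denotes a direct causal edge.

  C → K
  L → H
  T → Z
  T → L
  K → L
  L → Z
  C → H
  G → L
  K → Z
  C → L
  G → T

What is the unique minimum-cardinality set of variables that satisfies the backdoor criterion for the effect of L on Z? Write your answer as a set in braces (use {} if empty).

{K, T}

Variables eligible for adjustment (non-descendants of L, excluding L and Z): {C, G, K, T}.
Backdoor paths from L to Z:
  P1: L <- C -> K -> Z
  P2: L <- G -> T -> Z
  P3: L <- T -> Z
  P4: L <- K -> Z
The empty set is not sufficient: P1 (L <- C -> K -> Z) has no collider blocking it and no conditioned non-collider, so it is open.
Try {K, T}:
  P1: blocked at chain node K ∈ conditioning set.
  P2: blocked at chain node T ∈ conditioning set.
  P3: blocked at fork node T ∈ conditioning set.
  P4: blocked at fork node K ∈ conditioning set.
{K, T} contains no descendant of L and blocks every backdoor path.
Every element of {K, T} is needed (dropping K leaves P1 open; dropping T leaves P2 open), so no proper subset is valid.
Among all size-2 subsets of the eligible variables, only {K, T} blocks every backdoor path, so it is the unique smallest valid adjustment set.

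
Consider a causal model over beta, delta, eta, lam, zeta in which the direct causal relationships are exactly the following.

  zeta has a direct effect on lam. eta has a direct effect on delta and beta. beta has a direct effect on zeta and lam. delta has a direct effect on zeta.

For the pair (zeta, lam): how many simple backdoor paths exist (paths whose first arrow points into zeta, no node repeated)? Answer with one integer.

A backdoor path from zeta to lam is any simple undirected path whose first edge points into zeta (i.e. leaves zeta via a parent).
Parents of zeta: {beta, delta}.
Enumerating:
  P1: zeta <- delta <- eta -> beta -> lam
  P2: zeta <- beta -> lam
That exhausts the simple backdoor paths. Count: 2.

2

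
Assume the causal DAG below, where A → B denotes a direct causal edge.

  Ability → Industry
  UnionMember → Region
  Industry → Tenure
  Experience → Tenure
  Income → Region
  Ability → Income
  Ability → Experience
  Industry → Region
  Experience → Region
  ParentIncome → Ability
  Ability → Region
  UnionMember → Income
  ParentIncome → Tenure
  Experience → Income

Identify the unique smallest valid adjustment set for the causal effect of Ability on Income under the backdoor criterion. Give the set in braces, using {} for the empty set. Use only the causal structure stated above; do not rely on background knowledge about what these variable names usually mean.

Variables eligible for adjustment (non-descendants of Ability, excluding Ability and Income): {ParentIncome, UnionMember}.
Backdoor paths from Ability to Income:
  P1: Ability <- ParentIncome -> Tenure <- Experience -> Income
  P2: Ability <- ParentIncome -> Tenure <- Experience -> Region <- UnionMember -> Income
  P3: Ability <- ParentIncome -> Tenure <- Experience -> Region <- Income
  P4: Ability <- ParentIncome -> Tenure <- Industry -> Region <- UnionMember -> Income
  P5: Ability <- ParentIncome -> Tenure <- Industry -> Region <- Experience -> Income
  P6: Ability <- ParentIncome -> Tenure <- Industry -> Region <- Income
Each backdoor path contains an unconditioned collider, so every path is already blocked with the empty conditioning set:
  P1: blocked at collider Tenure (neither it nor any descendant is in the conditioning set).
  P2: blocked at collider Tenure (neither it nor any descendant is in the conditioning set).
  P3: blocked at collider Tenure (neither it nor any descendant is in the conditioning set).
  P4: blocked at collider Tenure (neither it nor any descendant is in the conditioning set).
  P5: blocked at collider Tenure (neither it nor any descendant is in the conditioning set).
  P6: blocked at collider Tenure (neither it nor any descendant is in the conditioning set).
The empty set is therefore the unique smallest valid set.

{}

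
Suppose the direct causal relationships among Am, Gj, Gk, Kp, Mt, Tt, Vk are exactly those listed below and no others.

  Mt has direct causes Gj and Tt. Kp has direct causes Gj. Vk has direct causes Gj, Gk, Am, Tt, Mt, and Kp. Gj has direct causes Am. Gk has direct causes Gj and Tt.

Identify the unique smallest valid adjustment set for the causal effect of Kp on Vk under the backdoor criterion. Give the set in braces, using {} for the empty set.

Variables eligible for adjustment (non-descendants of Kp, excluding Kp and Vk): {Am, Gj, Gk, Mt, Tt}.
Backdoor paths from Kp to Vk:
  P1: Kp <- Gj <- Am -> Vk
  P2: Kp <- Gj -> Gk <- Tt -> Mt -> Vk
  P3: Kp <- Gj -> Gk <- Tt -> Vk
  P4: Kp <- Gj -> Gk -> Vk
  P5: Kp <- Gj -> Mt <- Tt -> Gk -> Vk
  P6: Kp <- Gj -> Mt <- Tt -> Vk
  P7: Kp <- Gj -> Mt -> Vk
  P8: Kp <- Gj -> Vk
The empty set is not sufficient: P1 (Kp <- Gj <- Am -> Vk) has no collider blocking it and no conditioned non-collider, so it is open.
Try {Gj}:
  P1: blocked at chain node Gj ∈ conditioning set.
  P2: blocked at fork node Gj ∈ conditioning set.
  P3: blocked at fork node Gj ∈ conditioning set.
  P4: blocked at fork node Gj ∈ conditioning set.
  P5: blocked at fork node Gj ∈ conditioning set.
  P6: blocked at fork node Gj ∈ conditioning set.
  P7: blocked at fork node Gj ∈ conditioning set.
  P8: blocked at fork node Gj ∈ conditioning set.
{Gj} contains no descendant of Kp and blocks every backdoor path.
No other singleton works — e.g. {Am} leaves P4 open — so {Gj} is the unique smallest valid adjustment set.

{Gj}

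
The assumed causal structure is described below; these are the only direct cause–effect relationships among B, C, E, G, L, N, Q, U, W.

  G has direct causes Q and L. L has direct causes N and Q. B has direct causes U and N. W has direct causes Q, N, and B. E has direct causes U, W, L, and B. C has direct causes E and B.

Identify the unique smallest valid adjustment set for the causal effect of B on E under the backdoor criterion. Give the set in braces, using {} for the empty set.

Variables eligible for adjustment (non-descendants of B, excluding B and E): {G, L, N, Q, U}.
Backdoor paths from B to E:
  P1: B <- N -> L <- Q -> W -> E
  P2: B <- N -> L -> E
  P3: B <- N -> L -> G <- Q -> W -> E
  P4: B <- N -> W <- Q -> L -> E
  P5: B <- N -> W <- Q -> G <- L -> E
  P6: B <- N -> W -> E
  P7: B <- U -> E
The empty set is not sufficient: P2 (B <- N -> L -> E) has no collider blocking it and no conditioned non-collider, so it is open.
Try {N, U}:
  P1: blocked at fork node N ∈ conditioning set.
  P2: blocked at fork node N ∈ conditioning set.
  P3: blocked at fork node N ∈ conditioning set.
  P4: blocked at fork node N ∈ conditioning set.
  P5: blocked at fork node N ∈ conditioning set.
  P6: blocked at fork node N ∈ conditioning set.
  P7: blocked at fork node U ∈ conditioning set.
{N, U} contains no descendant of B and blocks every backdoor path.
Every element of {N, U} is needed (dropping N leaves P2 open; dropping U leaves P7 open), so no proper subset is valid.
Among all size-2 subsets of the eligible variables, only {N, U} blocks every backdoor path, so it is the unique smallest valid adjustment set.

{N, U}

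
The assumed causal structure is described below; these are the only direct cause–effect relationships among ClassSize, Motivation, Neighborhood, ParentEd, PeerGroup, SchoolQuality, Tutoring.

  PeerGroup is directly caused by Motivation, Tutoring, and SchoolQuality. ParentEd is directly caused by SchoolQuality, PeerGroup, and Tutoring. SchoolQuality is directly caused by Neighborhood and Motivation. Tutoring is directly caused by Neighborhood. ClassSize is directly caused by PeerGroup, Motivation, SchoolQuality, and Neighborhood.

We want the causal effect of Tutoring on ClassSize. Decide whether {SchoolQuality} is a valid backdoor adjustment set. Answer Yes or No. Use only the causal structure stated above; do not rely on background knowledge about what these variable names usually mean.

No

Backdoor paths from Tutoring to ClassSize (paths whose first edge points into Tutoring):
  P1: Tutoring <- Neighborhood -> SchoolQuality <- Motivation -> PeerGroup -> ClassSize
  P2: Tutoring <- Neighborhood -> SchoolQuality <- Motivation -> ClassSize
  P3: Tutoring <- Neighborhood -> SchoolQuality -> PeerGroup <- Motivation -> ClassSize
  P4: Tutoring <- Neighborhood -> SchoolQuality -> PeerGroup -> ClassSize
  P5: Tutoring <- Neighborhood -> SchoolQuality -> ClassSize
  P6: Tutoring <- Neighborhood -> SchoolQuality -> ParentEd <- PeerGroup <- Motivation -> ClassSize
  P7: Tutoring <- Neighborhood -> SchoolQuality -> ParentEd <- PeerGroup -> ClassSize
  P8: Tutoring <- Neighborhood -> ClassSize
Condition 1 (no descendant of Tutoring in the set): holds — descendants of Tutoring are {ClassSize, ParentEd, PeerGroup}; none are in {SchoolQuality}.
Condition 2 (every backdoor path blocked by {SchoolQuality}):
  P1: open — collider(s) SchoolQuality are conditioned on (or have a conditioned descendant) and no non-collider on the path is in the set.
  P2: open — collider(s) SchoolQuality are conditioned on (or have a conditioned descendant) and no non-collider on the path is in the set.
  P3: blocked at chain node SchoolQuality ∈ conditioning set.
  P4: blocked at chain node SchoolQuality ∈ conditioning set.
  P5: blocked at chain node SchoolQuality ∈ conditioning set.
  P6: blocked at chain node SchoolQuality ∈ conditioning set.
  P7: blocked at chain node SchoolQuality ∈ conditioning set.
  P8: open — no interior node is in the conditioning set.
{SchoolQuality} does not satisfy the backdoor criterion.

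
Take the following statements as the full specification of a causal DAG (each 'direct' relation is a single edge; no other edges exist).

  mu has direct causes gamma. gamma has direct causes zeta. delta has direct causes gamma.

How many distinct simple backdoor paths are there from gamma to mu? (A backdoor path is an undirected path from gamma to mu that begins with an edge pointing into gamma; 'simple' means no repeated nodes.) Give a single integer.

A backdoor path from gamma to mu is any simple undirected path whose first edge points into gamma (i.e. leaves gamma via a parent).
Parents of gamma: {zeta}.
No simple path from any parent of gamma reaches mu without revisiting gamma, so there are no backdoor paths.

0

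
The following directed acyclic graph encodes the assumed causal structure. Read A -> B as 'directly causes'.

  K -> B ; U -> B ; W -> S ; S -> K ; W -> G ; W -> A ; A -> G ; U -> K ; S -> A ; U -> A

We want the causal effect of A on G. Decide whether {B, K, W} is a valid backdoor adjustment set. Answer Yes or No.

Backdoor paths from A to G (paths whose first edge points into A):
  P1: A <- W -> G
  P2: A <- U -> K <- S <- W -> G
  P3: A <- U -> B <- K <- S <- W -> G
  P4: A <- S <- W -> G
Condition 1 (no descendant of A in the set): holds — descendants of A are {G}; none are in {B, K, W}.
Condition 2 (every backdoor path blocked by {B, K, W}):
  P1: blocked at fork node W ∈ conditioning set.
  P2: blocked at fork node W ∈ conditioning set.
  P3: blocked at chain node K ∈ conditioning set.
  P4: blocked at fork node W ∈ conditioning set.
{B, K, W} satisfies the backdoor criterion.

Yes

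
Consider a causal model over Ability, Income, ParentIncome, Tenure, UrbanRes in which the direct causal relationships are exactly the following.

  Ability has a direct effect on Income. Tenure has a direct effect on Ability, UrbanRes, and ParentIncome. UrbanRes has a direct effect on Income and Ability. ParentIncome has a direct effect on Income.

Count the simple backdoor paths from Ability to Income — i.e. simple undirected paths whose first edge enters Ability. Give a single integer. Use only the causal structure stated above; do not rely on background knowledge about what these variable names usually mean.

A backdoor path from Ability to Income is any simple undirected path whose first edge points into Ability (i.e. leaves Ability via a parent).
Parents of Ability: {Tenure, UrbanRes}.
Enumerating:
  P1: Ability <- Tenure -> UrbanRes -> Income
  P2: Ability <- Tenure -> ParentIncome -> Income
  P3: Ability <- UrbanRes <- Tenure -> ParentIncome -> Income
  P4: Ability <- UrbanRes -> Income
That exhausts the simple backdoor paths. Count: 4.

4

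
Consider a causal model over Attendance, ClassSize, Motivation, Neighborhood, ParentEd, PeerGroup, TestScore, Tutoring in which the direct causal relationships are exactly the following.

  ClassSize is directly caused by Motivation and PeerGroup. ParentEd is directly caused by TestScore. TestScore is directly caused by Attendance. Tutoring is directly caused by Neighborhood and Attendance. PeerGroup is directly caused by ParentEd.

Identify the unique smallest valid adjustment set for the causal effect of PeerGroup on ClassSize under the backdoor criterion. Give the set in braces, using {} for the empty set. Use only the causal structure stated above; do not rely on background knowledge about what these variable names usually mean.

Variables eligible for adjustment (non-descendants of PeerGroup, excluding PeerGroup and ClassSize): {Attendance, Motivation, Neighborhood, ParentEd, TestScore, Tutoring}.
Backdoor paths from PeerGroup to ClassSize:
  (none)
With no backdoor paths the empty set already satisfies the criterion, and it is trivially minimal.

{}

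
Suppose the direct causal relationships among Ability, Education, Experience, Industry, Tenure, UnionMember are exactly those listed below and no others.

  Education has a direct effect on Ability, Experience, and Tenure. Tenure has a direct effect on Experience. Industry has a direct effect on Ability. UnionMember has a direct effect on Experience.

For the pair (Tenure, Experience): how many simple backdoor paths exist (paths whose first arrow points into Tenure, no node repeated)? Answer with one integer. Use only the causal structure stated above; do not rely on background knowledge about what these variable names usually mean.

1

A backdoor path from Tenure to Experience is any simple undirected path whose first edge points into Tenure (i.e. leaves Tenure via a parent).
Parents of Tenure: {Education}.
Enumerating:
  P1: Tenure <- Education -> Experience
That exhausts the simple backdoor paths. Count: 1.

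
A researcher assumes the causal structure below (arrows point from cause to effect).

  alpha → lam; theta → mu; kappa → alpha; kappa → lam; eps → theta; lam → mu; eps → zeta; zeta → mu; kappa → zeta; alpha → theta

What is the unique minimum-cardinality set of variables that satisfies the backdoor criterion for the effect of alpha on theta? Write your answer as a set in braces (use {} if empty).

Variables eligible for adjustment (non-descendants of alpha, excluding alpha and theta): {eps, kappa, zeta}.
Backdoor paths from alpha to theta:
  P1: alpha <- kappa -> lam -> mu <- zeta <- eps -> theta
  P2: alpha <- kappa -> lam -> mu <- theta
  P3: alpha <- kappa -> zeta <- eps -> theta
  P4: alpha <- kappa -> zeta -> mu <- theta
Each backdoor path contains an unconditioned collider, so every path is already blocked with the empty conditioning set:
  P1: blocked at collider mu (neither it nor any descendant is in the conditioning set).
  P2: blocked at collider mu (neither it nor any descendant is in the conditioning set).
  P3: blocked at collider zeta (neither it nor any descendant is in the conditioning set).
  P4: blocked at collider mu (neither it nor any descendant is in the conditioning set).
The empty set is therefore the unique smallest valid set.

{}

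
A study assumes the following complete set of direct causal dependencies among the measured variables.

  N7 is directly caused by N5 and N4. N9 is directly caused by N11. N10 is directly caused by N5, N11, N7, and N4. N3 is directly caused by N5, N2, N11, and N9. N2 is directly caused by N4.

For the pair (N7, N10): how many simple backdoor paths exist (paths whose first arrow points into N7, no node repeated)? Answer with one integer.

8

A backdoor path from N7 to N10 is any simple undirected path whose first edge points into N7 (i.e. leaves N7 via a parent).
Parents of N7: {N4, N5}.
Enumerating:
  P1: N7 <- N5 -> N10
  P2: N7 <- N5 -> N3 <- N11 -> N10
  P3: N7 <- N5 -> N3 <- N9 <- N11 -> N10
  P4: N7 <- N5 -> N3 <- N2 <- N4 -> N10
  P5: N7 <- N4 -> N2 -> N3 <- N5 -> N10
  P6: N7 <- N4 -> N2 -> N3 <- N11 -> N10
  P7: N7 <- N4 -> N2 -> N3 <- N9 <- N11 -> N10
  P8: N7 <- N4 -> N10
That exhausts the simple backdoor paths. Count: 8.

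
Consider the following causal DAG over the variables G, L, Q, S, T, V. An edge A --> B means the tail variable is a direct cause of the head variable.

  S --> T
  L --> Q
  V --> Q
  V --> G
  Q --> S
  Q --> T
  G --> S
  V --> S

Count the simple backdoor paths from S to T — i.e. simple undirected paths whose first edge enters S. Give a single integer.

A backdoor path from S to T is any simple undirected path whose first edge points into S (i.e. leaves S via a parent).
Parents of S: {G, Q, V}.
Enumerating:
  P1: S <- V -> Q -> T
  P2: S <- Q -> T
  P3: S <- G <- V -> Q -> T
That exhausts the simple backdoor paths. Count: 3.

3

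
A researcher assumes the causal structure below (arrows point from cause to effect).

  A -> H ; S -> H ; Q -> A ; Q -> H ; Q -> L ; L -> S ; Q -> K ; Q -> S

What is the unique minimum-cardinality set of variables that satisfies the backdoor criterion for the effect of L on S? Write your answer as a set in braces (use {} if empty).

Variables eligible for adjustment (non-descendants of L, excluding L and S): {A, K, Q}.
Backdoor paths from L to S:
  P1: L <- Q -> A -> H <- S
  P2: L <- Q -> S
  P3: L <- Q -> H <- S
The empty set is not sufficient: P2 (L <- Q -> S) has no collider blocking it and no conditioned non-collider, so it is open.
Try {Q}:
  P1: blocked at fork node Q ∈ conditioning set.
  P2: blocked at fork node Q ∈ conditioning set.
  P3: blocked at fork node Q ∈ conditioning set.
{Q} contains no descendant of L and blocks every backdoor path.
No other singleton works — e.g. {A} leaves P2 open — so {Q} is the unique smallest valid adjustment set.

{Q}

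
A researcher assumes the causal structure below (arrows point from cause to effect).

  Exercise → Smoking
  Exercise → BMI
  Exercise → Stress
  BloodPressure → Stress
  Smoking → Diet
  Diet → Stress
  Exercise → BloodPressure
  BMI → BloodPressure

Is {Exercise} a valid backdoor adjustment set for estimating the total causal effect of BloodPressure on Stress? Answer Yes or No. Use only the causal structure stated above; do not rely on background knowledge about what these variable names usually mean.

Yes

Backdoor paths from BloodPressure to Stress (paths whose first edge points into BloodPressure):
  P1: BloodPressure <- Exercise -> Smoking -> Diet -> Stress
  P2: BloodPressure <- Exercise -> Stress
  P3: BloodPressure <- BMI <- Exercise -> Smoking -> Diet -> Stress
  P4: BloodPressure <- BMI <- Exercise -> Stress
Condition 1 (no descendant of BloodPressure in the set): holds — descendants of BloodPressure are {Stress}; none are in {Exercise}.
Condition 2 (every backdoor path blocked by {Exercise}):
  P1: blocked at fork node Exercise ∈ conditioning set.
  P2: blocked at fork node Exercise ∈ conditioning set.
  P3: blocked at fork node Exercise ∈ conditioning set.
  P4: blocked at fork node Exercise ∈ conditioning set.
{Exercise} satisfies the backdoor criterion.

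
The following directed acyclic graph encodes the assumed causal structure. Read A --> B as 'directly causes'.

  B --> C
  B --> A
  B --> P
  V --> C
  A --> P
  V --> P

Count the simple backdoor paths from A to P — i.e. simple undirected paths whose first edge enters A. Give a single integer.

A backdoor path from A to P is any simple undirected path whose first edge points into A (i.e. leaves A via a parent).
Parents of A: {B}.
Enumerating:
  P1: A <- B -> P
  P2: A <- B -> C <- V -> P
That exhausts the simple backdoor paths. Count: 2.

2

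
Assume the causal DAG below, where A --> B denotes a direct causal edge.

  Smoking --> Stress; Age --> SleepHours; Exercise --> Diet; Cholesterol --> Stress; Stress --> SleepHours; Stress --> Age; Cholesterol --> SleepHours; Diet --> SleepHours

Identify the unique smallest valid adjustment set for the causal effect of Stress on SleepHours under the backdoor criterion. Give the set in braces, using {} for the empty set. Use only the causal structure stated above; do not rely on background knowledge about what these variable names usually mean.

{Cholesterol}

Variables eligible for adjustment (non-descendants of Stress, excluding Stress and SleepHours): {Cholesterol, Diet, Exercise, Smoking}.
Backdoor paths from Stress to SleepHours:
  P1: Stress <- Cholesterol -> SleepHours
The empty set is not sufficient: P1 (Stress <- Cholesterol -> SleepHours) has no collider blocking it and no conditioned non-collider, so it is open.
Try {Cholesterol}:
  P1: blocked at fork node Cholesterol ∈ conditioning set.
{Cholesterol} contains no descendant of Stress and blocks every backdoor path.
No other singleton works — e.g. {Exercise} leaves P1 open — so {Cholesterol} is the unique smallest valid adjustment set.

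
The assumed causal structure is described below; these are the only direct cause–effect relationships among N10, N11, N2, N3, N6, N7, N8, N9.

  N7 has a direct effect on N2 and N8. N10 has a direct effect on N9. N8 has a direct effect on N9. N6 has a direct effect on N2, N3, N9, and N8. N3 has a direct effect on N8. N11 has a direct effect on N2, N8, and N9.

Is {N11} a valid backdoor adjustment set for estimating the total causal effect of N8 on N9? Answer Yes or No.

No

Backdoor paths from N8 to N9 (paths whose first edge points into N8):
  P1: N8 <- N6 -> N9
  P2: N8 <- N6 -> N2 <- N11 -> N9
  P3: N8 <- N11 -> N9
  P4: N8 <- N11 -> N2 <- N6 -> N9
  P5: N8 <- N3 <- N6 -> N9
  P6: N8 <- N3 <- N6 -> N2 <- N11 -> N9
  P7: N8 <- N7 -> N2 <- N6 -> N9
  P8: N8 <- N7 -> N2 <- N11 -> N9
Condition 1 (no descendant of N8 in the set): holds — descendants of N8 are {N9}; none are in {N11}.
Condition 2 (every backdoor path blocked by {N11}):
  P1: open — no interior node is in the conditioning set.
  P2: blocked at collider N2 (neither it nor any descendant is in the conditioning set).
  P3: blocked at fork node N11 ∈ conditioning set.
  P4: blocked at fork node N11 ∈ conditioning set.
  P5: open — no interior node is in the conditioning set.
  P6: blocked at collider N2 (neither it nor any descendant is in the conditioning set).
  P7: blocked at collider N2 (neither it nor any descendant is in the conditioning set).
  P8: blocked at collider N2 (neither it nor any descendant is in the conditioning set).
{N11} does not satisfy the backdoor criterion.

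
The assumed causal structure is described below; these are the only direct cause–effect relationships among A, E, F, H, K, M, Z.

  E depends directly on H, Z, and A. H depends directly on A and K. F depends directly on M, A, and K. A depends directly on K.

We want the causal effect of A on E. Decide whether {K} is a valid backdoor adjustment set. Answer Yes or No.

Yes

Backdoor paths from A to E (paths whose first edge points into A):
  P1: A <- K -> H -> E
Condition 1 (no descendant of A in the set): holds — descendants of A are {E, F, H}; none are in {K}.
Condition 2 (every backdoor path blocked by {K}):
  P1: blocked at fork node K ∈ conditioning set.
{K} satisfies the backdoor criterion.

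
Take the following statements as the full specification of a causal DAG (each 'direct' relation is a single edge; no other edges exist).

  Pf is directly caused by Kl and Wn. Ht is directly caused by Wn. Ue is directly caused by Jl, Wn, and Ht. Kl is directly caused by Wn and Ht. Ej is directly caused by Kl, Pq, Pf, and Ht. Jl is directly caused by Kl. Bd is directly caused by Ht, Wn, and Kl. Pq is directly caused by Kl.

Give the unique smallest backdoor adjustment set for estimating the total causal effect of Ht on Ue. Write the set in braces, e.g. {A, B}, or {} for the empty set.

{Wn}

Variables eligible for adjustment (non-descendants of Ht, excluding Ht and Ue): {Wn}.
Backdoor paths from Ht to Ue:
  P1: Ht <- Wn -> Kl -> Jl -> Ue
  P2: Ht <- Wn -> Ue
  P3: Ht <- Wn -> Pf <- Kl -> Jl -> Ue
  P4: Ht <- Wn -> Pf -> Ej <- Kl -> Jl -> Ue
  P5: Ht <- Wn -> Pf -> Ej <- Pq <- Kl -> Jl -> Ue
  P6: Ht <- Wn -> Bd <- Kl -> Jl -> Ue
The empty set is not sufficient: P1 (Ht <- Wn -> Kl -> Jl -> Ue) has no collider blocking it and no conditioned non-collider, so it is open.
Try {Wn}:
  P1: blocked at fork node Wn ∈ conditioning set.
  P2: blocked at fork node Wn ∈ conditioning set.
  P3: blocked at fork node Wn ∈ conditioning set.
  P4: blocked at fork node Wn ∈ conditioning set.
  P5: blocked at fork node Wn ∈ conditioning set.
  P6: blocked at fork node Wn ∈ conditioning set.
{Wn} contains no descendant of Ht and blocks every backdoor path.
{Wn} is the unique smallest valid adjustment set.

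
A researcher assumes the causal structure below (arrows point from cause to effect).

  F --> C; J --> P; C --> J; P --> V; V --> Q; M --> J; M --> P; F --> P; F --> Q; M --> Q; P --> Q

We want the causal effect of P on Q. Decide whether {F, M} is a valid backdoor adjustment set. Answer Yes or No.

Yes

Backdoor paths from P to Q (paths whose first edge points into P):
  P1: P <- F -> C -> J <- M -> Q
  P2: P <- F -> Q
  P3: P <- M -> J <- C <- F -> Q
  P4: P <- M -> Q
  P5: P <- J <- M -> Q
  P6: P <- J <- C <- F -> Q
Condition 1 (no descendant of P in the set): holds — descendants of P are {Q, V}; none are in {F, M}.
Condition 2 (every backdoor path blocked by {F, M}):
  P1: blocked at fork node F ∈ conditioning set.
  P2: blocked at fork node F ∈ conditioning set.
  P3: blocked at fork node M ∈ conditioning set.
  P4: blocked at fork node M ∈ conditioning set.
  P5: blocked at fork node M ∈ conditioning set.
  P6: blocked at fork node F ∈ conditioning set.
{F, M} satisfies the backdoor criterion.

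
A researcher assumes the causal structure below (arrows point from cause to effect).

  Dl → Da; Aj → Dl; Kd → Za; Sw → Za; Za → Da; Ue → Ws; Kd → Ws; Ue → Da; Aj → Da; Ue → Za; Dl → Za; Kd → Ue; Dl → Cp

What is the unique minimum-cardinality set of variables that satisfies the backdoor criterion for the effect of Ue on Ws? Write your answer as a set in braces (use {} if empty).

{Kd}

Variables eligible for adjustment (non-descendants of Ue, excluding Ue and Ws): {Aj, Cp, Dl, Kd, Sw}.
Backdoor paths from Ue to Ws:
  P1: Ue <- Kd -> Ws
The empty set is not sufficient: P1 (Ue <- Kd -> Ws) has no collider blocking it and no conditioned non-collider, so it is open.
Try {Kd}:
  P1: blocked at fork node Kd ∈ conditioning set.
{Kd} contains no descendant of Ue and blocks every backdoor path.
No other singleton works — e.g. {Aj} leaves P1 open — so {Kd} is the unique smallest valid adjustment set.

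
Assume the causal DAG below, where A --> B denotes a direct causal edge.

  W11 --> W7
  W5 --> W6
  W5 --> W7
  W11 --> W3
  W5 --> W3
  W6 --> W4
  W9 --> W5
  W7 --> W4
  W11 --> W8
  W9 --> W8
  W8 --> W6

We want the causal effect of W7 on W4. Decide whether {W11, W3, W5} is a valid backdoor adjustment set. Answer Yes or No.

Yes

Backdoor paths from W7 to W4 (paths whose first edge points into W7):
  P1: W7 <- W11 -> W8 <- W9 -> W5 -> W6 -> W4
  P2: W7 <- W11 -> W8 -> W6 -> W4
  P3: W7 <- W11 -> W3 <- W5 <- W9 -> W8 -> W6 -> W4
  P4: W7 <- W11 -> W3 <- W5 -> W6 -> W4
  P5: W7 <- W5 <- W9 -> W8 -> W6 -> W4
  P6: W7 <- W5 -> W6 -> W4
  P7: W7 <- W5 -> W3 <- W11 -> W8 -> W6 -> W4
Condition 1 (no descendant of W7 in the set): holds — descendants of W7 are {W4}; none are in {W11, W3, W5}.
Condition 2 (every backdoor path blocked by {W11, W3, W5}):
  P1: blocked at fork node W11 ∈ conditioning set.
  P2: blocked at fork node W11 ∈ conditioning set.
  P3: blocked at fork node W11 ∈ conditioning set.
  P4: blocked at fork node W11 ∈ conditioning set.
  P5: blocked at chain node W5 ∈ conditioning set.
  P6: blocked at fork node W5 ∈ conditioning set.
  P7: blocked at fork node W5 ∈ conditioning set.
{W11, W3, W5} satisfies the backdoor criterion.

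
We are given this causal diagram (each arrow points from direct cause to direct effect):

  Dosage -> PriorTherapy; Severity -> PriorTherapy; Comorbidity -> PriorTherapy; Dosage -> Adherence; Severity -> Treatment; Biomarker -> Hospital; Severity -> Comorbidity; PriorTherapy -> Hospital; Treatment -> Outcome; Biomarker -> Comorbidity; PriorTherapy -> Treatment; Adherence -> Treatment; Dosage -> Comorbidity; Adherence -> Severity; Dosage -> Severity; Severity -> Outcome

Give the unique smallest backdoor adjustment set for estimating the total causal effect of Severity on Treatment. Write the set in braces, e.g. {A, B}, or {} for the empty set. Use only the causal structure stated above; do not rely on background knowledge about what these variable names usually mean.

Variables eligible for adjustment (non-descendants of Severity, excluding Severity and Treatment): {Adherence, Biomarker, Dosage}.
Backdoor paths from Severity to Treatment:
  P1: Severity <- Dosage -> Adherence -> Treatment
  P2: Severity <- Dosage -> Comorbidity <- Biomarker -> Hospital <- PriorTherapy -> Treatment
  P3: Severity <- Dosage -> Comorbidity -> PriorTherapy -> Treatment
  P4: Severity <- Dosage -> PriorTherapy -> Treatment
  P5: Severity <- Adherence <- Dosage -> Comorbidity <- Biomarker -> Hospital <- PriorTherapy -> Treatment
  P6: Severity <- Adherence <- Dosage -> Comorbidity -> PriorTherapy -> Treatment
  P7: Severity <- Adherence <- Dosage -> PriorTherapy -> Treatment
  P8: Severity <- Adherence -> Treatment
The empty set is not sufficient: P1 (Severity <- Dosage -> Adherence -> Treatment) has no collider blocking it and no conditioned non-collider, so it is open.
Try {Adherence, Dosage}:
  P1: blocked at fork node Dosage ∈ conditioning set.
  P2: blocked at fork node Dosage ∈ conditioning set.
  P3: blocked at fork node Dosage ∈ conditioning set.
  P4: blocked at fork node Dosage ∈ conditioning set.
  P5: blocked at chain node Adherence ∈ conditioning set.
  P6: blocked at chain node Adherence ∈ conditioning set.
  P7: blocked at chain node Adherence ∈ conditioning set.
  P8: blocked at fork node Adherence ∈ conditioning set.
{Adherence, Dosage} contains no descendant of Severity and blocks every backdoor path.
Every element of {Adherence, Dosage} is needed (dropping Adherence leaves P8 open; dropping Dosage leaves P3 open), so no proper subset is valid.
Among all size-2 subsets of the eligible variables, only {Adherence, Dosage} blocks every backdoor path, so it is the unique smallest valid adjustment set.

{Adherence, Dosage}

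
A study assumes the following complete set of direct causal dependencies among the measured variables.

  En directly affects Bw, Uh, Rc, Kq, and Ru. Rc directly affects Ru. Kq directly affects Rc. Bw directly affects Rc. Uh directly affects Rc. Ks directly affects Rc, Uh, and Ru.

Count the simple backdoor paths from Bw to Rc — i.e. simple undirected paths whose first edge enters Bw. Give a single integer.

A backdoor path from Bw to Rc is any simple undirected path whose first edge points into Bw (i.e. leaves Bw via a parent).
Parents of Bw: {En}.
Enumerating:
  P1: Bw <- En -> Uh <- Ks -> Rc
  P2: Bw <- En -> Uh <- Ks -> Ru <- Rc
  P3: Bw <- En -> Uh -> Rc
  P4: Bw <- En -> Kq -> Rc
  P5: Bw <- En -> Rc
  P6: Bw <- En -> Ru <- Ks -> Uh -> Rc
  P7: Bw <- En -> Ru <- Ks -> Rc
  P8: Bw <- En -> Ru <- Rc
That exhausts the simple backdoor paths. Count: 8.

8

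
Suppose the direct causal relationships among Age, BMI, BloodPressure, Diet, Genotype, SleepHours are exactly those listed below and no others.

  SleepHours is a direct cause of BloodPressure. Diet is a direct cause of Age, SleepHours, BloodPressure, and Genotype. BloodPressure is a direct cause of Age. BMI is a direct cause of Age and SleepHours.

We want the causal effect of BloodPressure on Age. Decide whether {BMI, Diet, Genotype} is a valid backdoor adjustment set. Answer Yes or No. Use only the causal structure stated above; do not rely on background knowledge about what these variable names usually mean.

Backdoor paths from BloodPressure to Age (paths whose first edge points into BloodPressure):
  P1: BloodPressure <- Diet -> SleepHours <- BMI -> Age
  P2: BloodPressure <- Diet -> Age
  P3: BloodPressure <- SleepHours <- Diet -> Age
  P4: BloodPressure <- SleepHours <- BMI -> Age
Condition 1 (no descendant of BloodPressure in the set): holds — descendants of BloodPressure are {Age}; none are in {BMI, Diet, Genotype}.
Condition 2 (every backdoor path blocked by {BMI, Diet, Genotype}):
  P1: blocked at fork node Diet ∈ conditioning set.
  P2: blocked at fork node Diet ∈ conditioning set.
  P3: blocked at fork node Diet ∈ conditioning set.
  P4: blocked at fork node BMI ∈ conditioning set.
{BMI, Diet, Genotype} satisfies the backdoor criterion.

Yes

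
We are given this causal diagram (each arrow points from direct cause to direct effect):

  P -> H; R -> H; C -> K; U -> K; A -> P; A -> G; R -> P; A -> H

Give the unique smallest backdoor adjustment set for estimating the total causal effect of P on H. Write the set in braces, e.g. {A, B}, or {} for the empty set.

{A, R}

Variables eligible for adjustment (non-descendants of P, excluding P and H): {A, C, G, K, R, U}.
Backdoor paths from P to H:
  P1: P <- A -> H
  P2: P <- R -> H
The empty set is not sufficient: P1 (P <- A -> H) has no collider blocking it and no conditioned non-collider, so it is open.
Try {A, R}:
  P1: blocked at fork node A ∈ conditioning set.
  P2: blocked at fork node R ∈ conditioning set.
{A, R} contains no descendant of P and blocks every backdoor path.
Every element of {A, R} is needed (dropping A leaves P1 open; dropping R leaves P2 open), so no proper subset is valid.
Among all size-2 subsets of the eligible variables, only {A, R} blocks every backdoor path, so it is the unique smallest valid adjustment set.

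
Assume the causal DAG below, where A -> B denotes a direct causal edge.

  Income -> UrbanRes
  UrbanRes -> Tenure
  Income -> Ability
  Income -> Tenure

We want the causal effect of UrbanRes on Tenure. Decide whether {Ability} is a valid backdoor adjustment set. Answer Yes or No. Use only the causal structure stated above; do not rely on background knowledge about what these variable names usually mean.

Backdoor paths from UrbanRes to Tenure (paths whose first edge points into UrbanRes):
  P1: UrbanRes <- Income -> Tenure
Condition 1 (no descendant of UrbanRes in the set): holds — descendants of UrbanRes are {Tenure}; none are in {Ability}.
Condition 2 (every backdoor path blocked by {Ability}):
  P1: open — no interior node is in the conditioning set.
{Ability} does not satisfy the backdoor criterion.

No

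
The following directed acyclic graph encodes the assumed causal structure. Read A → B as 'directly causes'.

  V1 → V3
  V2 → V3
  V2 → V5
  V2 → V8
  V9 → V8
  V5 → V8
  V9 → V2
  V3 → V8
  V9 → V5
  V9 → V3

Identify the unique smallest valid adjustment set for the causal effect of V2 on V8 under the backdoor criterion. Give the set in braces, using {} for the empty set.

Variables eligible for adjustment (non-descendants of V2, excluding V2 and V8): {V1, V9}.
Backdoor paths from V2 to V8:
  P1: V2 <- V9 -> V3 -> V8
  P2: V2 <- V9 -> V5 -> V8
  P3: V2 <- V9 -> V8
The empty set is not sufficient: P1 (V2 <- V9 -> V3 -> V8) has no collider blocking it and no conditioned non-collider, so it is open.
Try {V9}:
  P1: blocked at fork node V9 ∈ conditioning set.
  P2: blocked at fork node V9 ∈ conditioning set.
  P3: blocked at fork node V9 ∈ conditioning set.
{V9} contains no descendant of V2 and blocks every backdoor path.
No other singleton works — e.g. {V1} leaves P1 open — so {V9} is the unique smallest valid adjustment set.

{V9}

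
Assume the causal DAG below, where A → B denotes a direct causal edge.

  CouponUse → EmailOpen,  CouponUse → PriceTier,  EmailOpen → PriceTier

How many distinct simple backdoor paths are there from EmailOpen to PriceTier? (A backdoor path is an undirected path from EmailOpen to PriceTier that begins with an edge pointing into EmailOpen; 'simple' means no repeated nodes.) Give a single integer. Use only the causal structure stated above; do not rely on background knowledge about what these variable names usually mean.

1

A backdoor path from EmailOpen to PriceTier is any simple undirected path whose first edge points into EmailOpen (i.e. leaves EmailOpen via a parent).
Parents of EmailOpen: {CouponUse}.
Enumerating:
  P1: EmailOpen <- CouponUse -> PriceTier
That exhausts the simple backdoor paths. Count: 1.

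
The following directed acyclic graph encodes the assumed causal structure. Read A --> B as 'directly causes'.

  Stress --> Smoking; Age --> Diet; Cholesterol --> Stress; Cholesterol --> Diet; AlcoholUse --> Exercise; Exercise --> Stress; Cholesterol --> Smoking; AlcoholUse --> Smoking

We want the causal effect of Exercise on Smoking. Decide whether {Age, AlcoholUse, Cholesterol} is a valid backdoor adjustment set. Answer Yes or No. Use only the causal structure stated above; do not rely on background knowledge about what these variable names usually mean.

Backdoor paths from Exercise to Smoking (paths whose first edge points into Exercise):
  P1: Exercise <- AlcoholUse -> Smoking
Condition 1 (no descendant of Exercise in the set): holds — descendants of Exercise are {Smoking, Stress}; none are in {Age, AlcoholUse, Cholesterol}.
Condition 2 (every backdoor path blocked by {Age, AlcoholUse, Cholesterol}):
  P1: blocked at fork node AlcoholUse ∈ conditioning set.
{Age, AlcoholUse, Cholesterol} satisfies the backdoor criterion.

Yes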